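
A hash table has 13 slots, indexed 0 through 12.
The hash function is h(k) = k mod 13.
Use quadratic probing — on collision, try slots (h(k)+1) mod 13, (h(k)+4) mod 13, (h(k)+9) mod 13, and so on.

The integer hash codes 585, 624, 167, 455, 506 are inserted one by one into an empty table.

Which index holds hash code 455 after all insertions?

Insert 585: h=0, slot 0 empty → index 0.
Insert 624: h=0, slot 0 occupied → index 1.
Insert 167: h=11, slot 11 empty → index 11.
Insert 455: h=0, slots 0,1 occupied → index 4.
Insert 506: h=12, slot 12 empty → index 12.
Table: [585, 624, -, -, 455, -, -, -, -, -, -, 167, 506]

4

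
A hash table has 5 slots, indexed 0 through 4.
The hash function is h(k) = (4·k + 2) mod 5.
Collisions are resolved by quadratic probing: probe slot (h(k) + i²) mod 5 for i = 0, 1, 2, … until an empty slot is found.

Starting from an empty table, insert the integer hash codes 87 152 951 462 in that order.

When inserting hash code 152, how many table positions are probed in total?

87: h=0 → slot 0
152: h=0, probe 0,1 → slot 1
951: h=1, probe 1,2 → slot 2
462: h=0, probe 0,1,4 → slot 4
Table: [87, 152, 951, ∅, 462]

2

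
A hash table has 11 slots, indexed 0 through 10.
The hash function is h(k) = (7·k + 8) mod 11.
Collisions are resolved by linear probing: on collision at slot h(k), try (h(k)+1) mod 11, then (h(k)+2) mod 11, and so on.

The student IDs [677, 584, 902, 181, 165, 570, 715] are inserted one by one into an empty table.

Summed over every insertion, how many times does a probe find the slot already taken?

Insert 677: h=6, slot 6 empty => index 6.
Insert 584: h=4, slot 4 empty => index 4.
Insert 902: h=8, slot 8 empty => index 8.
Insert 181: h=10, slot 10 empty => index 10.
Insert 165: h=8, slot 8 occupied => index 9.
Insert 570: h=5, slot 5 empty => index 5.
Insert 715: h=8, slots 8,9,10 occupied => index 0.
Table: [715, _, _, _, 584, 570, 677, _, 902, 165, 181]

4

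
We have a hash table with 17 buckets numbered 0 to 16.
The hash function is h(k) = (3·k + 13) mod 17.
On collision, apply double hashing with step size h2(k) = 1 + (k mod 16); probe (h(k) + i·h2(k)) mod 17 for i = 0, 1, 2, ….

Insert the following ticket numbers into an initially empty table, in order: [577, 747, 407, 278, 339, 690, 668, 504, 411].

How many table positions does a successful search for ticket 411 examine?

Insert 577: h=10, slot 10 empty => index 10.
Insert 747: h=10, h2=12, slot 10 occupied => index 5.
Insert 407: h=10, h2=8, slot 10 occupied => index 1.
Insert 278: h=14, slot 14 empty => index 14.
Insert 339: h=10, h2=4, slots 10,14,1,5 occupied => index 9.
Insert 690: h=9, h2=3, slot 9 occupied => index 12.
Insert 668: h=11, slot 11 empty => index 11.
Insert 504: h=12, h2=9, slot 12 occupied => index 4.
Insert 411: h=5, h2=12, slot 5 occupied => index 0.
Table: [411, 407, ., ., 504, 747, ., ., ., 339, 577, 668, 690, ., 278, ., .]
Lookup 411: h=5, h2=12, probe 5,0 → found at 0.

2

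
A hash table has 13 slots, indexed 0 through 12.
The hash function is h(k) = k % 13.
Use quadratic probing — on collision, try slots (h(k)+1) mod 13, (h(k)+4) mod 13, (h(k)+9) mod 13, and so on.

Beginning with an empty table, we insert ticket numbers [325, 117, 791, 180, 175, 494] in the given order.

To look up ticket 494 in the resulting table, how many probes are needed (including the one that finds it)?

3

325 hashes to 0; slot 0 is free => place at 0.
117 hashes to 0; 0 taken => place at 1.
791 hashes to 11; slot 11 is free => place at 11.
180 hashes to 11; 11 taken => place at 12.
175 hashes to 6; slot 6 is free => place at 6.
494 hashes to 0; 0,1 taken => place at 4.
Table: [325, 117, _, _, 494, _, 175, _, _, _, _, 791, 180]
Lookup 494: h=0, probe 0,1,4 → found at 4.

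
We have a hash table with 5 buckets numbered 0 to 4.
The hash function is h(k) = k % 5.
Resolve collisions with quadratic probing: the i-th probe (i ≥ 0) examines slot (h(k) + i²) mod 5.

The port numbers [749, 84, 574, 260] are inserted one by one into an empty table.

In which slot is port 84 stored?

Insert 749: h=4, slot 4 empty → index 4.
Insert 84: h=4, slot 4 occupied → index 0.
Insert 574: h=4, slots 4,0 occupied → index 3.
Insert 260: h=0, slot 0 occupied → index 1.
Table: [84, 260, —, 574, 749]

0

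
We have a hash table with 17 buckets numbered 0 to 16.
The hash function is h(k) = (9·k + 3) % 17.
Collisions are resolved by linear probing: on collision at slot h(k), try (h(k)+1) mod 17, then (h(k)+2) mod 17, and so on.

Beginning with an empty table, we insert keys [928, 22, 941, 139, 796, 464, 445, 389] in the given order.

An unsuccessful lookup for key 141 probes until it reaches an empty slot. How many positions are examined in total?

928 hashes to 8; slot 8 is free -> place at 8.
22 hashes to 14; slot 14 is free -> place at 14.
941 hashes to 6; slot 6 is free -> place at 6.
139 hashes to 13; slot 13 is free -> place at 13.
796 hashes to 10; slot 10 is free -> place at 10.
464 hashes to 14; 14 taken -> place at 15.
445 hashes to 13; 13,14,15 taken -> place at 16.
389 hashes to 2; slot 2 is free -> place at 2.
Table: [., ., 389, ., ., ., 941, ., 928, ., 796, ., ., 139, 22, 464, 445]
Lookup 141: h=14, probe 14,15,16,0 → slot 0 empty, not found.

4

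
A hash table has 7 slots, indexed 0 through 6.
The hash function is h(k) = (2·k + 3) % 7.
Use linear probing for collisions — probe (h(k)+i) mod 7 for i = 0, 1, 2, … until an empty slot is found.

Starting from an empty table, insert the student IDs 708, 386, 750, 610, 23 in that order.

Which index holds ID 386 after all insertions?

6

708: h=5 -> slot 5
386: h=5, probe 5,6 -> slot 6
750: h=5, probe 5,6,0 -> slot 0
610: h=5, probe 5,6,0,1 -> slot 1
23: h=0, probe 0,1,2 -> slot 2
Table: [750, 610, 23, ., ., 708, 386]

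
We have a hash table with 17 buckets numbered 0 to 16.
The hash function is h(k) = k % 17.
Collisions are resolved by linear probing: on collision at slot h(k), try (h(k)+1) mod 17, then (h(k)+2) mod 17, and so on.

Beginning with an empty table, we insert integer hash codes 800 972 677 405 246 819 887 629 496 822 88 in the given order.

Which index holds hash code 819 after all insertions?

4

800: h=1 → slot 1
972: h=3 → slot 3
677: h=14 → slot 14
405: h=14, probe 14,15 → slot 15
246: h=8 → slot 8
819: h=3, probe 3,4 → slot 4
887: h=3, probe 3,4,5 → slot 5
629: h=0 → slot 0
496: h=3, probe 3,4,5,6 → slot 6
822: h=6, probe 6,7 → slot 7
88: h=3, probe 3,4,5,6,7,8,9 → slot 9
Table: [629, 800, ∅, 972, 819, 887, 496, 822, 246, 88, ∅, ∅, ∅, ∅, 677, 405, ∅]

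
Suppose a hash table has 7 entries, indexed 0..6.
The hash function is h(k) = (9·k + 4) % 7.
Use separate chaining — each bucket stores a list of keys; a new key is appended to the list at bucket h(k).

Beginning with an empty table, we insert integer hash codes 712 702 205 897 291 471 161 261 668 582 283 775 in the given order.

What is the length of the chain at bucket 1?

712 -> bucket 0
702 -> bucket 1
205 -> bucket 1 (collision)
897 -> bucket 6
291 -> bucket 5
471 -> bucket 1 (collision)
161 -> bucket 4
261 -> bucket 1 (collision)
668 -> bucket 3
582 -> bucket 6 (collision)
283 -> bucket 3 (collision)
775 -> bucket 0 (collision)
Final buckets:
0: 712 -> 775
1: 702 -> 205 -> 471 -> 261
2: _
3: 668 -> 283
4: 161
5: 291
6: 897 -> 582

4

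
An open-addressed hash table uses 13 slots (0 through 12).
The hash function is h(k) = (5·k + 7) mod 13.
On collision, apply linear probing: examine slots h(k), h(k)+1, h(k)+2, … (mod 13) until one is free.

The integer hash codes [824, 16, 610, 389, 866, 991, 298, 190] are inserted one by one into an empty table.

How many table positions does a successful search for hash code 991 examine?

Insert 824: h=6, slot 6 empty => index 6.
Insert 16: h=9, slot 9 empty => index 9.
Insert 610: h=2, slot 2 empty => index 2.
Insert 389: h=2, slot 2 occupied => index 3.
Insert 866: h=8, slot 8 empty => index 8.
Insert 991: h=9, slot 9 occupied => index 10.
Insert 298: h=2, slots 2,3 occupied => index 4.
Insert 190: h=8, slots 8,9,10 occupied => index 11.
Table: [., ., 610, 389, 298, ., 824, ., 866, 16, 991, 190, .]
Lookup 991: h=9, probe 9,10 → found at 10.

2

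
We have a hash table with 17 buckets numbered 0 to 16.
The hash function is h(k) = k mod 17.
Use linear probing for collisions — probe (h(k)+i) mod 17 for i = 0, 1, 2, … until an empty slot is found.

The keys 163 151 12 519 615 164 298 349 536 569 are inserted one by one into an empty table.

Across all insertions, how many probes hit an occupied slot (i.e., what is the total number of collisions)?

16

163 hashes to 10; slot 10 is free -> place at 10.
151 hashes to 15; slot 15 is free -> place at 15.
12 hashes to 12; slot 12 is free -> place at 12.
519 hashes to 9; slot 9 is free -> place at 9.
615 hashes to 3; slot 3 is free -> place at 3.
164 hashes to 11; slot 11 is free -> place at 11.
298 hashes to 9; 9,10,11,12 taken -> place at 13.
349 hashes to 9; 9,10,11,12,13 taken -> place at 14.
536 hashes to 9; 9,10,11,12,13,14,15 taken -> place at 16.
569 hashes to 8; slot 8 is free -> place at 8.
Table: [—, —, —, 615, —, —, —, —, 569, 519, 163, 164, 12, 298, 349, 151, 536]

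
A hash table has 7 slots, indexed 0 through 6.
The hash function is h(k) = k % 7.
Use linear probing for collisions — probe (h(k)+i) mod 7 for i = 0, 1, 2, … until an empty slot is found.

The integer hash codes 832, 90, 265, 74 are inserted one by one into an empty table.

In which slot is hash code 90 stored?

0

832: h=6 => slot 6
90: h=6, probe 6,0 => slot 0
265: h=6, probe 6,0,1 => slot 1
74: h=4 => slot 4
Table: [90, 265, —, —, 74, —, 832]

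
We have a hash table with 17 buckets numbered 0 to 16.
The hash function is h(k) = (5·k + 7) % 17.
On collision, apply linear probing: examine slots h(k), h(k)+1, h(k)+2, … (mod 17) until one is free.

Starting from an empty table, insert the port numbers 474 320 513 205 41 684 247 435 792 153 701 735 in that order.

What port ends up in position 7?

474 hashes to 14; slot 14 is free -> place at 14.
320 hashes to 9; slot 9 is free -> place at 9.
513 hashes to 5; slot 5 is free -> place at 5.
205 hashes to 12; slot 12 is free -> place at 12.
41 hashes to 8; slot 8 is free -> place at 8.
684 hashes to 10; slot 10 is free -> place at 10.
247 hashes to 1; slot 1 is free -> place at 1.
435 hashes to 6; slot 6 is free -> place at 6.
792 hashes to 6; 6 taken -> place at 7.
153 hashes to 7; 7,8,9,10 taken -> place at 11.
701 hashes to 10; 10,11,12 taken -> place at 13.
735 hashes to 10; 10,11,12,13,14 taken -> place at 15.
Table: [—, 247, —, —, —, 513, 435, 792, 41, 320, 684, 153, 205, 701, 474, 735, —]

792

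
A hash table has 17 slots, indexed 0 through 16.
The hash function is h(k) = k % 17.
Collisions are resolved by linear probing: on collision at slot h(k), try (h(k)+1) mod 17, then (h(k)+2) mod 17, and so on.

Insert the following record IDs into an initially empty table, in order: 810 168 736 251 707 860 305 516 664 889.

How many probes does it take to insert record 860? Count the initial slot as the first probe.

810: h=11 => slot 11
168: h=15 => slot 15
736: h=5 => slot 5
251: h=13 => slot 13
707: h=10 => slot 10
860: h=10, probe 10,11,12 => slot 12
305: h=16 => slot 16
516: h=6 => slot 6
664: h=1 => slot 1
889: h=5, probe 5,6,7 => slot 7
Table: [—, 664, —, —, —, 736, 516, 889, —, —, 707, 810, 860, 251, —, 168, 305]

3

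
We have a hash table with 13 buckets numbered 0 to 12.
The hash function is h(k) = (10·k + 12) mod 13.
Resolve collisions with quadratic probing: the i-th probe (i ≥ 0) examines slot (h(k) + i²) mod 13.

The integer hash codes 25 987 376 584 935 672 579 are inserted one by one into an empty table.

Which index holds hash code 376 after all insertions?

6

25 hashes to 2; slot 2 is free -> place at 2.
987 hashes to 2; 2 taken -> place at 3.
376 hashes to 2; 2,3 taken -> place at 6.
584 hashes to 2; 2,3,6 taken -> place at 11.
935 hashes to 2; 2,3,6,11 taken -> place at 5.
672 hashes to 11; 11 taken -> place at 12.
579 hashes to 4; slot 4 is free -> place at 4.
Table: [., ., 25, 987, 579, 935, 376, ., ., ., ., 584, 672]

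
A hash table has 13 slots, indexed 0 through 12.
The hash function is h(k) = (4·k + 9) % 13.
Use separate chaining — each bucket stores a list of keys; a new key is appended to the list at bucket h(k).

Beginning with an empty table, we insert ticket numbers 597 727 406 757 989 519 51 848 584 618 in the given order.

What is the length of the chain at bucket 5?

597 → bucket 5
727 → bucket 5 (collision)
406 → bucket 8
757 → bucket 8 (collision)
989 → bucket 0
519 → bucket 5 (collision)
51 → bucket 5 (collision)
848 → bucket 8 (collision)
584 → bucket 5 (collision)
618 → bucket 11
Final buckets:
0: 989
1: —
2: —
3: —
4: —
5: 597 -> 727 -> 519 -> 51 -> 584
6: —
7: —
8: 406 -> 757 -> 848
9: —
10: —
11: 618
12: —

5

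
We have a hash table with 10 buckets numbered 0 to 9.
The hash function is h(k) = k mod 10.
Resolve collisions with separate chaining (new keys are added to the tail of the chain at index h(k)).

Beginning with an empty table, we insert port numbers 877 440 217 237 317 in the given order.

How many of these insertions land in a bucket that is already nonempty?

3

Insert 877: h=7, bucket 7 empty -> new chain.
Insert 440: h=0, bucket 0 empty -> new chain.
Insert 217: h=7, bucket 7 nonempty -> append to chain.
Insert 237: h=7, bucket 7 nonempty -> append to chain.
Insert 317: h=7, bucket 7 nonempty -> append to chain.
Final buckets:
0: 440
1: .
2: .
3: .
4: .
5: .
6: .
7: 877 -> 217 -> 237 -> 317
8: .
9: .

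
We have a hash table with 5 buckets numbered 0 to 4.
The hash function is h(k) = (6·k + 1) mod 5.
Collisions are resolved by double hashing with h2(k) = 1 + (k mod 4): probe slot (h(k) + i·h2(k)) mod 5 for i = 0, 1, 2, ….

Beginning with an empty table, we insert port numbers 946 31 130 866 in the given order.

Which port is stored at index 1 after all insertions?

946: h=2 => slot 2
31: h=2, h2=4, probe 2,1 => slot 1
130: h=1, h2=3, probe 1,4 => slot 4
866: h=2, h2=3, probe 2,0 => slot 0
Table: [866, 31, 946, —, 130]

31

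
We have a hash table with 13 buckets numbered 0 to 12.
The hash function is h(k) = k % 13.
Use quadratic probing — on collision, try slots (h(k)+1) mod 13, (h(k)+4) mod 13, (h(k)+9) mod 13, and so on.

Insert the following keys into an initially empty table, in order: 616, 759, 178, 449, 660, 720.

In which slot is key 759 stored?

Insert 616: h=5, slot 5 empty -> index 5.
Insert 759: h=5, slot 5 occupied -> index 6.
Insert 178: h=9, slot 9 empty -> index 9.
Insert 449: h=7, slot 7 empty -> index 7.
Insert 660: h=10, slot 10 empty -> index 10.
Insert 720: h=5, slots 5,6,9 occupied -> index 1.
Table: [_, 720, _, _, _, 616, 759, 449, _, 178, 660, _, _]

6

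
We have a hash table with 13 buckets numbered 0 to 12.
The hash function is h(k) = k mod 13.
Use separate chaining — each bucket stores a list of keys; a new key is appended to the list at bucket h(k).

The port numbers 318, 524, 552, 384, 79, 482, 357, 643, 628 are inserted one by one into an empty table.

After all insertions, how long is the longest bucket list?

Insert 318: h=6, bucket 6 empty -> new chain.
Insert 524: h=4, bucket 4 empty -> new chain.
Insert 552: h=6, bucket 6 nonempty -> append to chain.
Insert 384: h=7, bucket 7 empty -> new chain.
Insert 79: h=1, bucket 1 empty -> new chain.
Insert 482: h=1, bucket 1 nonempty -> append to chain.
Insert 357: h=6, bucket 6 nonempty -> append to chain.
Insert 643: h=6, bucket 6 nonempty -> append to chain.
Insert 628: h=4, bucket 4 nonempty -> append to chain.
Final buckets:
0: ∅
1: 79 -> 482
2: ∅
3: ∅
4: 524 -> 628
5: ∅
6: 318 -> 552 -> 357 -> 643
7: 384
8: ∅
9: ∅
10: ∅
11: ∅
12: ∅

4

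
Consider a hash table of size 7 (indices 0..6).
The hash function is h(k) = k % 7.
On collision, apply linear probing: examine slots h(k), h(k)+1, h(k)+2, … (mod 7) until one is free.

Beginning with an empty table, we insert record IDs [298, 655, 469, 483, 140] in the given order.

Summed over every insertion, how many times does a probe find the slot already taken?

4

298: h=4 => slot 4
655: h=4, probe 4,5 => slot 5
469: h=0 => slot 0
483: h=0, probe 0,1 => slot 1
140: h=0, probe 0,1,2 => slot 2
Table: [469, 483, 140, _, 298, 655, _]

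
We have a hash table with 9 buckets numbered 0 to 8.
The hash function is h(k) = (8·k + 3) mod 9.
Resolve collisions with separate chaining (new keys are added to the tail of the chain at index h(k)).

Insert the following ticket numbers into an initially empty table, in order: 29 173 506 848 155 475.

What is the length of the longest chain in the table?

29 -> bucket 1
173 -> bucket 1 (collision)
506 -> bucket 1 (collision)
848 -> bucket 1 (collision)
155 -> bucket 1 (collision)
475 -> bucket 5
Final buckets:
0: _
1: 29 -> 173 -> 506 -> 848 -> 155
2: _
3: _
4: _
5: 475
6: _
7: _
8: _

5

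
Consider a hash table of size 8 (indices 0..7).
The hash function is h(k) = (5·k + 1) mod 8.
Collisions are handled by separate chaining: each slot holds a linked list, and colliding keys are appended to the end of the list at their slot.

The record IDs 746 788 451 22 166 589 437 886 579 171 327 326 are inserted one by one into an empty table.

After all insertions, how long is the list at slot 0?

Insert 746: h=3, bucket 3 empty → new chain.
Insert 788: h=5, bucket 5 empty → new chain.
Insert 451: h=0, bucket 0 empty → new chain.
Insert 22: h=7, bucket 7 empty → new chain.
Insert 166: h=7, bucket 7 nonempty → append to chain.
Insert 589: h=2, bucket 2 empty → new chain.
Insert 437: h=2, bucket 2 nonempty → append to chain.
Insert 886: h=7, bucket 7 nonempty → append to chain.
Insert 579: h=0, bucket 0 nonempty → append to chain.
Insert 171: h=0, bucket 0 nonempty → append to chain.
Insert 327: h=4, bucket 4 empty → new chain.
Insert 326: h=7, bucket 7 nonempty → append to chain.
Final buckets:
0: 451 -> 579 -> 171
1: ∅
2: 589 -> 437
3: 746
4: 327
5: 788
6: ∅
7: 22 -> 166 -> 886 -> 326

3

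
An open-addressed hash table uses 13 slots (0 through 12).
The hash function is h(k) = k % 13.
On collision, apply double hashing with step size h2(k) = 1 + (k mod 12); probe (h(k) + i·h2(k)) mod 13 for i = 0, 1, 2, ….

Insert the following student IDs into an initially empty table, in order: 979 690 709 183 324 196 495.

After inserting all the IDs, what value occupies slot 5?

979: h=4 => slot 4
690: h=1 => slot 1
709: h=7 => slot 7
183: h=1, h2=4, probe 1,5 => slot 5
324: h=12 => slot 12
196: h=1, h2=5, probe 1,6 => slot 6
495: h=1, h2=4, probe 1,5,9 => slot 9
Table: [∅, 690, ∅, ∅, 979, 183, 196, 709, ∅, 495, ∅, ∅, 324]

183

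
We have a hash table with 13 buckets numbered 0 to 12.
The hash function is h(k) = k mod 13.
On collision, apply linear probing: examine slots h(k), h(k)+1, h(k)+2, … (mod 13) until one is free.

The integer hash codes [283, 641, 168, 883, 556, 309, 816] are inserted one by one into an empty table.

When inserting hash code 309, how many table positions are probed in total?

Insert 283: h=10, slot 10 empty -> index 10.
Insert 641: h=4, slot 4 empty -> index 4.
Insert 168: h=12, slot 12 empty -> index 12.
Insert 883: h=12, slot 12 occupied -> index 0.
Insert 556: h=10, slot 10 occupied -> index 11.
Insert 309: h=10, slots 10,11,12,0 occupied -> index 1.
Insert 816: h=10, slots 10,11,12,0,1 occupied -> index 2.
Table: [883, 309, 816, _, 641, _, _, _, _, _, 283, 556, 168]

5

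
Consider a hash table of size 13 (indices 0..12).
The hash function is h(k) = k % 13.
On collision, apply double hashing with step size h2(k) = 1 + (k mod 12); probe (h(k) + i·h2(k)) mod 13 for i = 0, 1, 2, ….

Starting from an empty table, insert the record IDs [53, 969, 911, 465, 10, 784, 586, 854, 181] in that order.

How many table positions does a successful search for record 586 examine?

53: h=1 → slot 1
969: h=7 → slot 7
911: h=1, h2=12, probe 1,0 → slot 0
465: h=10 → slot 10
10: h=10, h2=11, probe 10,8 → slot 8
784: h=4 → slot 4
586: h=1, h2=11, probe 1,12 → slot 12
854: h=9 → slot 9
181: h=12, h2=2, probe 12,1,3 → slot 3
Table: [911, 53, _, 181, 784, _, _, 969, 10, 854, 465, _, 586]
Lookup 586: h=1, h2=11, probe 1,12 → found at 12.

2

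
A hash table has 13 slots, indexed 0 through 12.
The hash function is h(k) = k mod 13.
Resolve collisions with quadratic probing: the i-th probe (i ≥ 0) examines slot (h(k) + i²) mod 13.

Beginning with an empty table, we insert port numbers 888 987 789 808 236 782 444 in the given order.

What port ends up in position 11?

888 hashes to 4; slot 4 is free -> place at 4.
987 hashes to 12; slot 12 is free -> place at 12.
789 hashes to 9; slot 9 is free -> place at 9.
808 hashes to 2; slot 2 is free -> place at 2.
236 hashes to 2; 2 taken -> place at 3.
782 hashes to 2; 2,3 taken -> place at 6.
444 hashes to 2; 2,3,6 taken -> place at 11.
Table: [∅, ∅, 808, 236, 888, ∅, 782, ∅, ∅, 789, ∅, 444, 987]

444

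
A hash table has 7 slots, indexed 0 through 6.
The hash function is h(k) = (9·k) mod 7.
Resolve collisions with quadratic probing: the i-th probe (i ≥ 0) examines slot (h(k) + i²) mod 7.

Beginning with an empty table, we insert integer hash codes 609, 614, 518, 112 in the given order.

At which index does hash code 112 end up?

4

Insert 609: h=0, slot 0 empty => index 0.
Insert 614: h=3, slot 3 empty => index 3.
Insert 518: h=0, slot 0 occupied => index 1.
Insert 112: h=0, slots 0,1 occupied => index 4.
Table: [609, 518, ., 614, 112, ., .]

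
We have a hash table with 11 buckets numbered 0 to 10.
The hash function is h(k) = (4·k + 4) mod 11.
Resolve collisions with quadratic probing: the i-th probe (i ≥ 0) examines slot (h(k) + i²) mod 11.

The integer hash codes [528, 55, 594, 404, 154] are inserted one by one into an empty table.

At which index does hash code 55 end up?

5

Insert 528: h=4, slot 4 empty -> index 4.
Insert 55: h=4, slot 4 occupied -> index 5.
Insert 594: h=4, slots 4,5 occupied -> index 8.
Insert 404: h=3, slot 3 empty -> index 3.
Insert 154: h=4, slots 4,5,8 occupied -> index 2.
Table: [∅, ∅, 154, 404, 528, 55, ∅, ∅, 594, ∅, ∅]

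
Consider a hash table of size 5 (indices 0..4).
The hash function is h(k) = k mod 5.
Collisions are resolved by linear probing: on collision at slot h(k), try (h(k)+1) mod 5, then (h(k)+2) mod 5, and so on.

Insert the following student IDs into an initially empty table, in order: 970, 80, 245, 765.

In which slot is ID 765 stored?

Insert 970: h=0, slot 0 empty → index 0.
Insert 80: h=0, slot 0 occupied → index 1.
Insert 245: h=0, slots 0,1 occupied → index 2.
Insert 765: h=0, slots 0,1,2 occupied → index 3.
Table: [970, 80, 245, 765, _]

3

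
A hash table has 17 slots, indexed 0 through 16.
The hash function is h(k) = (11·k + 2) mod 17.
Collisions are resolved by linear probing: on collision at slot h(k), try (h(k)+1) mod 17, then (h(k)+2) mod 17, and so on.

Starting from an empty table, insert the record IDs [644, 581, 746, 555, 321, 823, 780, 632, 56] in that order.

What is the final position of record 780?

644: h=14 => slot 14
581: h=1 => slot 1
746: h=14, probe 14,15 => slot 15
555: h=4 => slot 4
321: h=14, probe 14,15,16 => slot 16
823: h=11 => slot 11
780: h=14, probe 14,15,16,0 => slot 0
632: h=1, probe 1,2 => slot 2
56: h=6 => slot 6
Table: [780, 581, 632, ∅, 555, ∅, 56, ∅, ∅, ∅, ∅, 823, ∅, ∅, 644, 746, 321]

0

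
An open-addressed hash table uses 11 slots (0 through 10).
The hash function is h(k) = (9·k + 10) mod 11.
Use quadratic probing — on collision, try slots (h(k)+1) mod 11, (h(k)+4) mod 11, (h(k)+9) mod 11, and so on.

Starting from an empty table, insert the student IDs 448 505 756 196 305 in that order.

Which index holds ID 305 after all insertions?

9

Insert 448: h=5, slot 5 empty -> index 5.
Insert 505: h=1, slot 1 empty -> index 1.
Insert 756: h=5, slot 5 occupied -> index 6.
Insert 196: h=3, slot 3 empty -> index 3.
Insert 305: h=5, slots 5,6 occupied -> index 9.
Table: [∅, 505, ∅, 196, ∅, 448, 756, ∅, ∅, 305, ∅]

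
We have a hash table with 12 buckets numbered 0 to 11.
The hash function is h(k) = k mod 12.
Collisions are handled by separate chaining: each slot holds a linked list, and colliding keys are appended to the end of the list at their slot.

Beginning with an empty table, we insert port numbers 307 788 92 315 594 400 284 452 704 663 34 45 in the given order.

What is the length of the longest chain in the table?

Insert 307: h=7, bucket 7 empty → new chain.
Insert 788: h=8, bucket 8 empty → new chain.
Insert 92: h=8, bucket 8 nonempty → append to chain.
Insert 315: h=3, bucket 3 empty → new chain.
Insert 594: h=6, bucket 6 empty → new chain.
Insert 400: h=4, bucket 4 empty → new chain.
Insert 284: h=8, bucket 8 nonempty → append to chain.
Insert 452: h=8, bucket 8 nonempty → append to chain.
Insert 704: h=8, bucket 8 nonempty → append to chain.
Insert 663: h=3, bucket 3 nonempty → append to chain.
Insert 34: h=10, bucket 10 empty → new chain.
Insert 45: h=9, bucket 9 empty → new chain.
Final buckets:
0: —
1: —
2: —
3: 315 -> 663
4: 400
5: —
6: 594
7: 307
8: 788 -> 92 -> 284 -> 452 -> 704
9: 45
10: 34
11: —

5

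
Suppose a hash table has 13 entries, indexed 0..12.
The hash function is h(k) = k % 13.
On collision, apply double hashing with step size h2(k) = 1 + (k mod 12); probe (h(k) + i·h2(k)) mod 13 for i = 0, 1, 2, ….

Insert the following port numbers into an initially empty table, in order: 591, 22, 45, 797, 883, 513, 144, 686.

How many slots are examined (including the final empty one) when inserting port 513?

3

Insert 591: h=6, slot 6 empty → index 6.
Insert 22: h=9, slot 9 empty → index 9.
Insert 45: h=6, h2=10, slot 6 occupied → index 3.
Insert 797: h=4, slot 4 empty → index 4.
Insert 883: h=12, slot 12 empty → index 12.
Insert 513: h=6, h2=10, slots 6,3 occupied → index 0.
Insert 144: h=1, slot 1 empty → index 1.
Insert 686: h=10, slot 10 empty → index 10.
Table: [513, 144, ., 45, 797, ., 591, ., ., 22, 686, ., 883]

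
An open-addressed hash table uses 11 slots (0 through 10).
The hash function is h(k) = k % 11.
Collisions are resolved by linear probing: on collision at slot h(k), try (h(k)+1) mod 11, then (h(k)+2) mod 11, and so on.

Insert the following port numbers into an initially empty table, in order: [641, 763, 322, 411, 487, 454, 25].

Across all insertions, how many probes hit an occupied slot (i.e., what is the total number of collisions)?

Insert 641: h=3, slot 3 empty → index 3.
Insert 763: h=4, slot 4 empty → index 4.
Insert 322: h=3, slots 3,4 occupied → index 5.
Insert 411: h=4, slots 4,5 occupied → index 6.
Insert 487: h=3, slots 3,4,5,6 occupied → index 7.
Insert 454: h=3, slots 3,4,5,6,7 occupied → index 8.
Insert 25: h=3, slots 3,4,5,6,7,8 occupied → index 9.
Table: [-, -, -, 641, 763, 322, 411, 487, 454, 25, -]

19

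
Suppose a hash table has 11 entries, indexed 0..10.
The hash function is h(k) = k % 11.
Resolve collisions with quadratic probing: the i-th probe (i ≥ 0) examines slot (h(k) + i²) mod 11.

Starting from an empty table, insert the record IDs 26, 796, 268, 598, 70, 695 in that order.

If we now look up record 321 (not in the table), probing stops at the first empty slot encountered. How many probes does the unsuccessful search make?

3

26: h=4 -> slot 4
796: h=4, probe 4,5 -> slot 5
268: h=4, probe 4,5,8 -> slot 8
598: h=4, probe 4,5,8,2 -> slot 2
70: h=4, probe 4,5,8,2,9 -> slot 9
695: h=2, probe 2,3 -> slot 3
Table: [∅, ∅, 598, 695, 26, 796, ∅, ∅, 268, 70, ∅]
Lookup 321: h=2, probe 2,3,6 → slot 6 empty, not found.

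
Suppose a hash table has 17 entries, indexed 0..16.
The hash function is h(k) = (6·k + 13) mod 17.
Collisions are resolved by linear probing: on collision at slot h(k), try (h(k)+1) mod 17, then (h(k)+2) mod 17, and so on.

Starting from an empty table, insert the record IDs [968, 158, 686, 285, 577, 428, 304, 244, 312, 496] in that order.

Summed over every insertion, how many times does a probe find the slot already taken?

Insert 968: h=7, slot 7 empty → index 7.
Insert 158: h=9, slot 9 empty → index 9.
Insert 686: h=15, slot 15 empty → index 15.
Insert 285: h=6, slot 6 empty → index 6.
Insert 577: h=7, slot 7 occupied → index 8.
Insert 428: h=14, slot 14 empty → index 14.
Insert 304: h=1, slot 1 empty → index 1.
Insert 244: h=15, slot 15 occupied → index 16.
Insert 312: h=15, slots 15,16 occupied → index 0.
Insert 496: h=14, slots 14,15,16,0,1 occupied → index 2.
Table: [312, 304, 496, ∅, ∅, ∅, 285, 968, 577, 158, ∅, ∅, ∅, ∅, 428, 686, 244]

9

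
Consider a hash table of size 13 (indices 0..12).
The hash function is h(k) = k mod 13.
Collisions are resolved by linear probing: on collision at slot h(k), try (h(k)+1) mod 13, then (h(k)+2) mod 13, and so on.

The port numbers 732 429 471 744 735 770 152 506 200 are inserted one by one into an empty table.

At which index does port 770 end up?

6

732 hashes to 4; slot 4 is free -> place at 4.
429 hashes to 0; slot 0 is free -> place at 0.
471 hashes to 3; slot 3 is free -> place at 3.
744 hashes to 3; 3,4 taken -> place at 5.
735 hashes to 7; slot 7 is free -> place at 7.
770 hashes to 3; 3,4,5 taken -> place at 6.
152 hashes to 9; slot 9 is free -> place at 9.
506 hashes to 12; slot 12 is free -> place at 12.
200 hashes to 5; 5,6,7 taken -> place at 8.
Table: [429, ∅, ∅, 471, 732, 744, 770, 735, 200, 152, ∅, ∅, 506]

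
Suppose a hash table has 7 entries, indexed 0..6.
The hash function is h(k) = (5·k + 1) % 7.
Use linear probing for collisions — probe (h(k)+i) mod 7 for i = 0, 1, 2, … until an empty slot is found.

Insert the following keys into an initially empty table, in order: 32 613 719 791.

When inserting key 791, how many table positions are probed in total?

32: h=0 → slot 0
613: h=0, probe 0,1 → slot 1
719: h=5 → slot 5
791: h=1, probe 1,2 → slot 2
Table: [32, 613, 791, -, -, 719, -]

2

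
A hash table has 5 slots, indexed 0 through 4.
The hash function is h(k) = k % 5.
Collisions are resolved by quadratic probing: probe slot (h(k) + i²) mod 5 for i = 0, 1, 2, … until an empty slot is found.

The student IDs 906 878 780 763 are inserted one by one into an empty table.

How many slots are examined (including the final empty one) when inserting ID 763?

2

Insert 906: h=1, slot 1 empty => index 1.
Insert 878: h=3, slot 3 empty => index 3.
Insert 780: h=0, slot 0 empty => index 0.
Insert 763: h=3, slot 3 occupied => index 4.
Table: [780, 906, ∅, 878, 763]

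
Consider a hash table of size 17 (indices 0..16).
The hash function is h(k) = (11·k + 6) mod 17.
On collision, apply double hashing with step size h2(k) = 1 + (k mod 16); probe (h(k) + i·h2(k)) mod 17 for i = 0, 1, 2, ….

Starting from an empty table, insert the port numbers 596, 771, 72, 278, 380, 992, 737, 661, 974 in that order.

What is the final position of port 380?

Insert 596: h=0, slot 0 empty -> index 0.
Insert 771: h=4, slot 4 empty -> index 4.
Insert 72: h=16, slot 16 empty -> index 16.
Insert 278: h=4, h2=7, slot 4 occupied -> index 11.
Insert 380: h=4, h2=13, slots 4,0 occupied -> index 13.
Insert 992: h=4, h2=1, slot 4 occupied -> index 5.
Insert 737: h=4, h2=2, slot 4 occupied -> index 6.
Insert 661: h=1, slot 1 empty -> index 1.
Insert 974: h=10, slot 10 empty -> index 10.
Table: [596, 661, ., ., 771, 992, 737, ., ., ., 974, 278, ., 380, ., ., 72]

13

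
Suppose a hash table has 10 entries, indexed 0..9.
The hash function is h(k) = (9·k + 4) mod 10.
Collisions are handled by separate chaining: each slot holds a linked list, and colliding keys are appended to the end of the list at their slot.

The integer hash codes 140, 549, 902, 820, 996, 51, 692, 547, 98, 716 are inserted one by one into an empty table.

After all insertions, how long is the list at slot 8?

2

Insert 140: h=4, bucket 4 empty → new chain.
Insert 549: h=5, bucket 5 empty → new chain.
Insert 902: h=2, bucket 2 empty → new chain.
Insert 820: h=4, bucket 4 nonempty → append to chain.
Insert 996: h=8, bucket 8 empty → new chain.
Insert 51: h=3, bucket 3 empty → new chain.
Insert 692: h=2, bucket 2 nonempty → append to chain.
Insert 547: h=7, bucket 7 empty → new chain.
Insert 98: h=6, bucket 6 empty → new chain.
Insert 716: h=8, bucket 8 nonempty → append to chain.
Final buckets:
0: ∅
1: ∅
2: 902 -> 692
3: 51
4: 140 -> 820
5: 549
6: 98
7: 547
8: 996 -> 716
9: ∅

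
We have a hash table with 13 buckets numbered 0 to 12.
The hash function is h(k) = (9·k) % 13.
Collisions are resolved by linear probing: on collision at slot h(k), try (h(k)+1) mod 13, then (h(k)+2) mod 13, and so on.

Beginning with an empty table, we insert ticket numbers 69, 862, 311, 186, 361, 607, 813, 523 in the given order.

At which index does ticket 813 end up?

1

69 hashes to 10; slot 10 is free -> place at 10.
862 hashes to 10; 10 taken -> place at 11.
311 hashes to 4; slot 4 is free -> place at 4.
186 hashes to 10; 10,11 taken -> place at 12.
361 hashes to 12; 12 taken -> place at 0.
607 hashes to 3; slot 3 is free -> place at 3.
813 hashes to 11; 11,12,0 taken -> place at 1.
523 hashes to 1; 1 taken -> place at 2.
Table: [361, 813, 523, 607, 311, _, _, _, _, _, 69, 862, 186]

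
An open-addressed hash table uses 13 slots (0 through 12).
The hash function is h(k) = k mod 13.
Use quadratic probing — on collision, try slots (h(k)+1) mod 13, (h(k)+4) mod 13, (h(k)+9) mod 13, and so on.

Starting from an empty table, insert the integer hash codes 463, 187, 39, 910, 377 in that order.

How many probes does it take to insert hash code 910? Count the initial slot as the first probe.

2

463 hashes to 8; slot 8 is free -> place at 8.
187 hashes to 5; slot 5 is free -> place at 5.
39 hashes to 0; slot 0 is free -> place at 0.
910 hashes to 0; 0 taken -> place at 1.
377 hashes to 0; 0,1 taken -> place at 4.
Table: [39, 910, —, —, 377, 187, —, —, 463, —, —, —, —]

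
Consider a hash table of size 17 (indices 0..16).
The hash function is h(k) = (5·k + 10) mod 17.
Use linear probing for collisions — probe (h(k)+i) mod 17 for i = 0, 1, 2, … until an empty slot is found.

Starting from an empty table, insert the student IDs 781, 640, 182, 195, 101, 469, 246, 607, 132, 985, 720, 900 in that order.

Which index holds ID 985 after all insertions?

781 hashes to 5; slot 5 is free => place at 5.
640 hashes to 14; slot 14 is free => place at 14.
182 hashes to 2; slot 2 is free => place at 2.
195 hashes to 16; slot 16 is free => place at 16.
101 hashes to 5; 5 taken => place at 6.
469 hashes to 9; slot 9 is free => place at 9.
246 hashes to 16; 16 taken => place at 0.
607 hashes to 2; 2 taken => place at 3.
132 hashes to 7; slot 7 is free => place at 7.
985 hashes to 5; 5,6,7 taken => place at 8.
720 hashes to 6; 6,7,8,9 taken => place at 10.
900 hashes to 5; 5,6,7,8,9,10 taken => place at 11.
Table: [246, ∅, 182, 607, ∅, 781, 101, 132, 985, 469, 720, 900, ∅, ∅, 640, ∅, 195]

8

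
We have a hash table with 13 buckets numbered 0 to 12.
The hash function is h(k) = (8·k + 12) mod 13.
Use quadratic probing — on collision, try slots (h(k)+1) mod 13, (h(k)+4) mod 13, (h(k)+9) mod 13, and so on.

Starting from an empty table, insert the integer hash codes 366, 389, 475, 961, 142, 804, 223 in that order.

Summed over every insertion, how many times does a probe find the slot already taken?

366 hashes to 2; slot 2 is free => place at 2.
389 hashes to 4; slot 4 is free => place at 4.
475 hashes to 3; slot 3 is free => place at 3.
961 hashes to 4; 4 taken => place at 5.
142 hashes to 4; 4,5 taken => place at 8.
804 hashes to 9; slot 9 is free => place at 9.
223 hashes to 2; 2,3 taken => place at 6.
Table: [-, -, 366, 475, 389, 961, 223, -, 142, 804, -, -, -]

5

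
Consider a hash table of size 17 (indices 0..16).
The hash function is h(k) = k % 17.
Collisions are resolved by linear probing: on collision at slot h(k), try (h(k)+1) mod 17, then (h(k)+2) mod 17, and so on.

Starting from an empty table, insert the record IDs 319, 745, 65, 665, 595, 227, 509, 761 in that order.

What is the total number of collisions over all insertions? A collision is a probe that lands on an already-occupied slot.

6

319: h=13 → slot 13
745: h=14 → slot 14
65: h=14, probe 14,15 → slot 15
665: h=2 → slot 2
595: h=0 → slot 0
227: h=6 → slot 6
509: h=16 → slot 16
761: h=13, probe 13,14,15,16,0,1 → slot 1
Table: [595, 761, 665, ∅, ∅, ∅, 227, ∅, ∅, ∅, ∅, ∅, ∅, 319, 745, 65, 509]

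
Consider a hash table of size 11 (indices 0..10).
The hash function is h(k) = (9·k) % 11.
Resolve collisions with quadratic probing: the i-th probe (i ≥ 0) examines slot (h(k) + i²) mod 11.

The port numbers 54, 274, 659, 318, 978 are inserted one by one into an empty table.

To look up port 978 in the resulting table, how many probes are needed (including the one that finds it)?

5

54 hashes to 2; slot 2 is free -> place at 2.
274 hashes to 2; 2 taken -> place at 3.
659 hashes to 2; 2,3 taken -> place at 6.
318 hashes to 2; 2,3,6 taken -> place at 0.
978 hashes to 2; 2,3,6,0 taken -> place at 7.
Table: [318, ∅, 54, 274, ∅, ∅, 659, 978, ∅, ∅, ∅]
Lookup 978: h=2, probe 2,3,6,0,7 → found at 7.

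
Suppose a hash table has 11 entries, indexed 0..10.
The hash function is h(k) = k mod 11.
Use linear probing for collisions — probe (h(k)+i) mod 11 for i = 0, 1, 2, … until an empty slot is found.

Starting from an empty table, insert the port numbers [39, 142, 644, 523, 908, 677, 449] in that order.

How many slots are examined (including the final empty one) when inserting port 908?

Insert 39: h=6, slot 6 empty => index 6.
Insert 142: h=10, slot 10 empty => index 10.
Insert 644: h=6, slot 6 occupied => index 7.
Insert 523: h=6, slots 6,7 occupied => index 8.
Insert 908: h=6, slots 6,7,8 occupied => index 9.
Insert 677: h=6, slots 6,7,8,9,10 occupied => index 0.
Insert 449: h=9, slots 9,10,0 occupied => index 1.
Table: [677, 449, ∅, ∅, ∅, ∅, 39, 644, 523, 908, 142]

4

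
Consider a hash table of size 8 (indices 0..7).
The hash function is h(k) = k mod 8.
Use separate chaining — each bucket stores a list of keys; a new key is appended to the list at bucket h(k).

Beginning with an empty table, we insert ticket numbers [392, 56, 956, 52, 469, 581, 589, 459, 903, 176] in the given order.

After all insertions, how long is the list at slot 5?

3

392 -> bucket 0
56 -> bucket 0 (collision)
956 -> bucket 4
52 -> bucket 4 (collision)
469 -> bucket 5
581 -> bucket 5 (collision)
589 -> bucket 5 (collision)
459 -> bucket 3
903 -> bucket 7
176 -> bucket 0 (collision)
Final buckets:
0: 392 -> 56 -> 176
1: -
2: -
3: 459
4: 956 -> 52
5: 469 -> 581 -> 589
6: -
7: 903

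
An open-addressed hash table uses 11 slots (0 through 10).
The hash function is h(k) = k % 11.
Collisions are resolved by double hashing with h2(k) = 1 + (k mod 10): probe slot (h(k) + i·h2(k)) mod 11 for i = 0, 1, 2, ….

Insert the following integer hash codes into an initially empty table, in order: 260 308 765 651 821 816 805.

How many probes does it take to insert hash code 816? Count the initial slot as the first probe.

260: h=7 → slot 7
308: h=0 → slot 0
765: h=6 → slot 6
651: h=2 → slot 2
821: h=7, h2=2, probe 7,9 → slot 9
816: h=2, h2=7, probe 2,9,5 → slot 5
805: h=2, h2=6, probe 2,8 → slot 8
Table: [308, _, 651, _, _, 816, 765, 260, 805, 821, _]

3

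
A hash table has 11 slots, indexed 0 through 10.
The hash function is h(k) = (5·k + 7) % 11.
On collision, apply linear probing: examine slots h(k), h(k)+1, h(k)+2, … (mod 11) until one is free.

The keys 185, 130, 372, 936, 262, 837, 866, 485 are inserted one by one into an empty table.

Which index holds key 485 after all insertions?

4

Insert 185: h=8, slot 8 empty => index 8.
Insert 130: h=8, slot 8 occupied => index 9.
Insert 372: h=8, slots 8,9 occupied => index 10.
Insert 936: h=1, slot 1 empty => index 1.
Insert 262: h=8, slots 8,9,10 occupied => index 0.
Insert 837: h=1, slot 1 occupied => index 2.
Insert 866: h=3, slot 3 empty => index 3.
Insert 485: h=1, slots 1,2,3 occupied => index 4.
Table: [262, 936, 837, 866, 485, _, _, _, 185, 130, 372]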